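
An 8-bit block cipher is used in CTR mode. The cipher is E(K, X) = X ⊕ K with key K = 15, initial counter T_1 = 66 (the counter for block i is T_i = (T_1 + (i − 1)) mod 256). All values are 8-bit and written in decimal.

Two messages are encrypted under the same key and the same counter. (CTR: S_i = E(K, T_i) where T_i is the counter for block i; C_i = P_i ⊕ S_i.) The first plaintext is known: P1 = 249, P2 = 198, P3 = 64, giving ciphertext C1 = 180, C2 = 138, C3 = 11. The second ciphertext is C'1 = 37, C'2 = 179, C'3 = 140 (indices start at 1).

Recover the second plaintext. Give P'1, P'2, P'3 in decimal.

P'1 = 104, P'2 = 255, P'3 = 199

In CTR with a reused counter, both messages share the same keystream S_i, so C_i ⊕ C'_i = P_i ⊕ P'_i and thus P'_i = P_i ⊕ C_i ⊕ C'_i.
P'1: 249 ⊕ 180 ⊕ 37 = 104.
P'2: 198 ⊕ 138 ⊕ 179 = 255.
P'3: 64 ⊕ 11 ⊕ 140 = 199.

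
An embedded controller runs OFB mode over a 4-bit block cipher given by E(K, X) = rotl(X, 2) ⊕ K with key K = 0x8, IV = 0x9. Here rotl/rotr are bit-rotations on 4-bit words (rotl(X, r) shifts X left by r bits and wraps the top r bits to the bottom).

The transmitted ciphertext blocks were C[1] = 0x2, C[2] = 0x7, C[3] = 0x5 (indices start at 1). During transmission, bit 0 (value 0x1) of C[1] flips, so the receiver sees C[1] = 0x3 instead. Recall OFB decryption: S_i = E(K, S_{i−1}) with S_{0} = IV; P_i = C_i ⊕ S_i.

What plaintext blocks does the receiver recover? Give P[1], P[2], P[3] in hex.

Only C[1] changed, to 0x3. In OFB, a change in C_i flips the same bit in P_i only; the keystream is unaffected. Decrypting the received ciphertext:
P[1]: S = E(K, 0x9) = 0xE; 0x3 ⊕ 0xE = 0xD.
P[2]: S = E(K, 0xE) = 0x3; 0x7 ⊕ 0x3 = 0x4.
P[3]: S = E(K, 0x3) = 0x4; 0x5 ⊕ 0x4 = 0x1.
Blocks that differ from the original plaintext: P[1].

P[1] = 0xD, P[2] = 0x4, P[3] = 0x1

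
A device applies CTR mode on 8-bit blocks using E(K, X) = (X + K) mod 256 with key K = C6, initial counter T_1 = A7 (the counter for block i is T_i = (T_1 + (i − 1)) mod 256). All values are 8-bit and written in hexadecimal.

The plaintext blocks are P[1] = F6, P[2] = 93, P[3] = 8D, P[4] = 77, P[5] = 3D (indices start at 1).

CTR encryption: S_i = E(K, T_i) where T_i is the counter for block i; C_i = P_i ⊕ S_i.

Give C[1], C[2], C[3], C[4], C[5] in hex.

C[1] = 9B, C[2] = FD, C[3] = E2, C[4] = 07, C[5] = 4C

C[1]: T = A7, S = E(K, T) = 6D; F6 ⊕ 6D = 9B.
C[2]: T = A8, S = E(K, T) = 6E; 93 ⊕ 6E = FD.
C[3]: T = A9, S = E(K, T) = 6F; 8D ⊕ 6F = E2.
C[4]: T = AA, S = E(K, T) = 70; 77 ⊕ 70 = 07.
C[5]: T = AB, S = E(K, T) = 71; 3D ⊕ 71 = 4C.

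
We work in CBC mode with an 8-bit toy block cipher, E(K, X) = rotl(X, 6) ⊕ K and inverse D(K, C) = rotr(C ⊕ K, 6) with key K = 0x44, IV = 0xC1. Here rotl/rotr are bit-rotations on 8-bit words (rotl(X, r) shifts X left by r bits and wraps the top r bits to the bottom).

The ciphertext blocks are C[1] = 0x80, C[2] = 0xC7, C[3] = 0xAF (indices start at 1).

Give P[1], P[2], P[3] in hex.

P[1] = 0xD2, P[2] = 0x8E, P[3] = 0x68

CBC decryption: P_i = D(K, C_i) ⊕ C_{i−1}, with C_{0} = IV.
P[1]: D(K, 0x80) = 0x13; 0x13 ⊕ 0xC1 = 0xD2.
P[2]: D(K, 0xC7) = 0x0E; 0x0E ⊕ 0x80 = 0x8E.
P[3]: D(K, 0xAF) = 0xAF; 0xAF ⊕ 0xC7 = 0x68.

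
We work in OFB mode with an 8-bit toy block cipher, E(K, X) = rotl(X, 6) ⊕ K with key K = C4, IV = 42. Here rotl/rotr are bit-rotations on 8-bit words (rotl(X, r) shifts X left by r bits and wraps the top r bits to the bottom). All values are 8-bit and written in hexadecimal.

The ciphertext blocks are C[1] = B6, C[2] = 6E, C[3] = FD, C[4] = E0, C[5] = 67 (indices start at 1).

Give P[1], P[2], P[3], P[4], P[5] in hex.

P[1] = E2, P[2] = BF, P[3] = 4D, P[4] = 08, P[5] = 99

OFB decryption: S_i = E(K, S_{i−1}) with S_{0} = IV; P_i = C_i ⊕ S_i.
P[1]: S = E(K, 42) = 54; B6 ⊕ 54 = E2.
P[2]: S = E(K, 54) = D1; 6E ⊕ D1 = BF.
P[3]: S = E(K, D1) = B0; FD ⊕ B0 = 4D.
P[4]: S = E(K, B0) = E8; E0 ⊕ E8 = 08.
P[5]: S = E(K, E8) = FE; 67 ⊕ FE = 99.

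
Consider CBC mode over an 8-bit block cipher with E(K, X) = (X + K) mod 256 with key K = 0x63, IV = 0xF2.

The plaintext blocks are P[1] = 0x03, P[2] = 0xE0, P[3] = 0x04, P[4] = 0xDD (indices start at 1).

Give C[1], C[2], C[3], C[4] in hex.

CBC encryption: C_i = E(K, P_i ⊕ C_{i−1}), with C_{0} = IV.
C[1]: P[1] ⊕ 0xF2 = 0xF1; E(K, 0xF1) = 0x54.
C[2]: P[2] ⊕ 0x54 = 0xB4; E(K, 0xB4) = 0x17.
C[3]: P[3] ⊕ 0x17 = 0x13; E(K, 0x13) = 0x76.
C[4]: P[4] ⊕ 0x76 = 0xAB; E(K, 0xAB) = 0x0E.

C[1] = 0x54, C[2] = 0x17, C[3] = 0x76, C[4] = 0x0E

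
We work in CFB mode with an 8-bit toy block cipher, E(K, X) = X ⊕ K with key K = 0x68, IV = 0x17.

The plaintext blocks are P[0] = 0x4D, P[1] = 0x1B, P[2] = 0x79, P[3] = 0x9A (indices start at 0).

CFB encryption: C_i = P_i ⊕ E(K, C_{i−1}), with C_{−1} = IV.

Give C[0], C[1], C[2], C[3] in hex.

C[0]: E(K, 0x17) = 0x7F; 0x4D ⊕ 0x7F = 0x32.
C[1]: E(K, 0x32) = 0x5A; 0x1B ⊕ 0x5A = 0x41.
C[2]: E(K, 0x41) = 0x29; 0x79 ⊕ 0x29 = 0x50.
C[3]: E(K, 0x50) = 0x38; 0x9A ⊕ 0x38 = 0xA2.

C[0] = 0x32, C[1] = 0x41, C[2] = 0x50, C[3] = 0xA2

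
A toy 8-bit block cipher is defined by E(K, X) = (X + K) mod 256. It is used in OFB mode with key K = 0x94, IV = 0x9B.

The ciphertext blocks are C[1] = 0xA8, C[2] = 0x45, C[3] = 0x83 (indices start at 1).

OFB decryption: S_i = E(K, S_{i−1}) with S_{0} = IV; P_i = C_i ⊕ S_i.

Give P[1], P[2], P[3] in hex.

P[1]: S = E(K, 0x9B) = 0x2F; 0xA8 ⊕ 0x2F = 0x87.
P[2]: S = E(K, 0x2F) = 0xC3; 0x45 ⊕ 0xC3 = 0x86.
P[3]: S = E(K, 0xC3) = 0x57; 0x83 ⊕ 0x57 = 0xD4.

P[1] = 0x87, P[2] = 0x86, P[3] = 0xD4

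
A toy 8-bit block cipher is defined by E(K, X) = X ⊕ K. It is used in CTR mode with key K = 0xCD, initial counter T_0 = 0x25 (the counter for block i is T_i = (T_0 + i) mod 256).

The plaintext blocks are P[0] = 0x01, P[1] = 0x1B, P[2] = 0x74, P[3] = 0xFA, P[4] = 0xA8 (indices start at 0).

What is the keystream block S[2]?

0xEA

CTR encryption: S_i = E(K, T_i) where T_i is the counter for block i; C_i = P_i ⊕ S_i.
C[0]: T = 0x25, S = E(K, T) = 0xE8; 0x01 ⊕ 0xE8 = 0xE9.
C[1]: T = 0x26, S = E(K, T) = 0xEB; 0x1B ⊕ 0xEB = 0xF0.
C[2]: T = 0x27, S = E(K, T) = 0xEA; 0x74 ⊕ 0xEA = 0x9E.
So S[2] = 0xEA.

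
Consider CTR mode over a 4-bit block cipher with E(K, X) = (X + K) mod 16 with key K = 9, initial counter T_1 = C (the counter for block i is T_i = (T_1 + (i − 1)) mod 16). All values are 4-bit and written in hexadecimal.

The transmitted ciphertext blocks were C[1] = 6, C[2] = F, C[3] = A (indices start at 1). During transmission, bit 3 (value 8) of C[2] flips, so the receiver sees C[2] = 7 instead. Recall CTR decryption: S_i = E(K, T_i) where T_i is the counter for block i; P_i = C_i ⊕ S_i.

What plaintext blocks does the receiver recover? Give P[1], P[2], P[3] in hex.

P[1] = 3, P[2] = 1, P[3] = D

Only C[2] changed, to 7. In CTR, a change in C_i flips the same bit in P_i only; the keystream is unaffected. Decrypting the received ciphertext:
P[1]: T = C, S = E(K, T) = 5; 6 ⊕ 5 = 3.
P[2]: T = D, S = E(K, T) = 6; 7 ⊕ 6 = 1.
P[3]: T = E, S = E(K, T) = 7; A ⊕ 7 = D.
Blocks that differ from the original plaintext: P[2].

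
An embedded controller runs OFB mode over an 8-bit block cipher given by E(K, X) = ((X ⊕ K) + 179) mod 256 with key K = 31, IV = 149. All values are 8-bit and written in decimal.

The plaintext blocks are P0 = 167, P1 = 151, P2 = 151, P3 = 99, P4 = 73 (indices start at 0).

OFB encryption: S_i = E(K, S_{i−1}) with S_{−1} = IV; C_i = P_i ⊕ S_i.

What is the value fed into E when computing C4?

C0: S = E(K, 149) = 61; 167 ⊕ 61 = 154.
C1: S = E(K, 61) = 213; 151 ⊕ 213 = 66.
C2: S = E(K, 213) = 125; 151 ⊕ 125 = 234.
C3: S = E(K, 125) = 21; 99 ⊕ 21 = 118.
C4: S = E(K, 21) = 189; 73 ⊕ 189 = 244.
So the input to E for block 4 is 21.

21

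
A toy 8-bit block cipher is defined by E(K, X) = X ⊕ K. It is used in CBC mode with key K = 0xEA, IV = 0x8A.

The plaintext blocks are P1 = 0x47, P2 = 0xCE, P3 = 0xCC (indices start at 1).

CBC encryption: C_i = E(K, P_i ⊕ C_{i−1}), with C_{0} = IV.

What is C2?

C2 = 0x03

C1: P1 ⊕ 0x8A = 0xCD; E(K, 0xCD) = 0x27.
C2: P2 ⊕ 0x27 = 0xE9; E(K, 0xE9) = 0x03.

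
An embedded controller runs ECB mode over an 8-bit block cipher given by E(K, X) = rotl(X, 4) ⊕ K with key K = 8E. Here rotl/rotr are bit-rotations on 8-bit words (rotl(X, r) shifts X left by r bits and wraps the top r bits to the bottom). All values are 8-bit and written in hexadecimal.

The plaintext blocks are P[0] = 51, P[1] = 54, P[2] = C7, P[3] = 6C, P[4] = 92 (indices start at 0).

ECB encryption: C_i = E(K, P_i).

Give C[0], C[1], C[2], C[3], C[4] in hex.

C[0] = 9B, C[1] = CB, C[2] = F2, C[3] = 48, C[4] = A7

C[0]: E(K, 51) = 9B.
C[1]: E(K, 54) = CB.
C[2]: E(K, C7) = F2.
C[3]: E(K, 6C) = 48.
C[4]: E(K, 92) = A7.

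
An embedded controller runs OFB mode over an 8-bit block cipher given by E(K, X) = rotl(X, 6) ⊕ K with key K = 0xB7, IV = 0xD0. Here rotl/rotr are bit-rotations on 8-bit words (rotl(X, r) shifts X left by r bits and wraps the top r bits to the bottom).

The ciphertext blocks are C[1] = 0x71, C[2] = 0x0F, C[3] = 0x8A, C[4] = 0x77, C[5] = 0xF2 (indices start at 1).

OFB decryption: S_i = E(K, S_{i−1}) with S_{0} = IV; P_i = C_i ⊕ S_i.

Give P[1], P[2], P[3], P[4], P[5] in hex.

P[1]: S = E(K, 0xD0) = 0x83; 0x71 ⊕ 0x83 = 0xF2.
P[2]: S = E(K, 0x83) = 0x57; 0x0F ⊕ 0x57 = 0x58.
P[3]: S = E(K, 0x57) = 0x62; 0x8A ⊕ 0x62 = 0xE8.
P[4]: S = E(K, 0x62) = 0x2F; 0x77 ⊕ 0x2F = 0x58.
P[5]: S = E(K, 0x2F) = 0x7C; 0xF2 ⊕ 0x7C = 0x8E.

P[1] = 0xF2, P[2] = 0x58, P[3] = 0xE8, P[4] = 0x58, P[5] = 0x8E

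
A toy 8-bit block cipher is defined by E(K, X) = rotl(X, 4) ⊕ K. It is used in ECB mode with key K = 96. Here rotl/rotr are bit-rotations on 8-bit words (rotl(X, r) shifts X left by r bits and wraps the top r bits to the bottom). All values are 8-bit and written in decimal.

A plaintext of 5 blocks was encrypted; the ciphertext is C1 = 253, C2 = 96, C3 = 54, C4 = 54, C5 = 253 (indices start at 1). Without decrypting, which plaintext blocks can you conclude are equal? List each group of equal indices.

P1 = P5; P3 = P4

ECB encrypts each block independently with the same key, so equal ciphertext blocks imply equal plaintext blocks.
C1 = C5 = 253, so P1 = P5.
C3 = C4 = 54, so P3 = P4.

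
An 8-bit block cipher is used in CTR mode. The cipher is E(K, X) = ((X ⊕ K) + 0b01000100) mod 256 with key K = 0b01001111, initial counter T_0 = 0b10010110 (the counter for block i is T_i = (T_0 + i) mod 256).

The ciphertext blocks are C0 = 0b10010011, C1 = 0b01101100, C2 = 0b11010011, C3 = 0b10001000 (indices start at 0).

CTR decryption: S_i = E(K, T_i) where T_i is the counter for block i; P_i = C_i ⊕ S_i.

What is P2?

P2: T = 0b10011000, S = E(K, T) = 0b00011011; 0b11010011 ⊕ 0b00011011 = 0b11001000.

P2 = 0b11001000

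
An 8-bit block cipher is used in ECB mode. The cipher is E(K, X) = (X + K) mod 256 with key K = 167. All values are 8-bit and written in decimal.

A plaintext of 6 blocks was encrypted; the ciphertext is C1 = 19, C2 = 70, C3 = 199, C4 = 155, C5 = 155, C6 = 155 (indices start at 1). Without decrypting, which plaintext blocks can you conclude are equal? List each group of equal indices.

ECB encrypts each block independently with the same key, so equal ciphertext blocks imply equal plaintext blocks.
C4 = C5 = C6 = 155, so P4 = P5 = P6.

P4 = P5 = P6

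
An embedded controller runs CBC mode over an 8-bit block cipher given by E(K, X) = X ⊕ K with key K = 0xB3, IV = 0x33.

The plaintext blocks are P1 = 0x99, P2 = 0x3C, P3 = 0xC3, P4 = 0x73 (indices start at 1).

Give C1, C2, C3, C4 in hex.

CBC encryption: C_i = E(K, P_i ⊕ C_{i−1}), with C_{0} = IV.
C1: P1 ⊕ 0x33 = 0xAA; E(K, 0xAA) = 0x19.
C2: P2 ⊕ 0x19 = 0x25; E(K, 0x25) = 0x96.
C3: P3 ⊕ 0x96 = 0x55; E(K, 0x55) = 0xE6.
C4: P4 ⊕ 0xE6 = 0x95; E(K, 0x95) = 0x26.

C1 = 0x19, C2 = 0x96, C3 = 0xE6, C4 = 0x26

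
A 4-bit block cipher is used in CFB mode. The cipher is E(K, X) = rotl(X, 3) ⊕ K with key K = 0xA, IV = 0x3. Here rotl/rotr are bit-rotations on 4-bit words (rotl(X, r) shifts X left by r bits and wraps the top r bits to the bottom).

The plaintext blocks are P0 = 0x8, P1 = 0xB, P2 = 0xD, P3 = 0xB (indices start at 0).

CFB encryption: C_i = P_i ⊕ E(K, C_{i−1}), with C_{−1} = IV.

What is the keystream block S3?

0x2

C0: E(K, 0x3) = 0x3; 0x8 ⊕ 0x3 = 0xB.
C1: E(K, 0xB) = 0x7; 0xB ⊕ 0x7 = 0xC.
C2: E(K, 0xC) = 0xC; 0xD ⊕ 0xC = 0x1.
C3: E(K, 0x1) = 0x2; 0xB ⊕ 0x2 = 0x9.
So S3 = 0x2.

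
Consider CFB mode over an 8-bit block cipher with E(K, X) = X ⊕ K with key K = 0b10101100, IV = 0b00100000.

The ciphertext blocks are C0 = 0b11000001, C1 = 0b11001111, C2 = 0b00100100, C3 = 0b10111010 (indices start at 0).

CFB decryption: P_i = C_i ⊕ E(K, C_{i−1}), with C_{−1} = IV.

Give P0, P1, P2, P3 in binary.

P0: E(K, 0b00100000) = 0b10001100; 0b11000001 ⊕ 0b10001100 = 0b01001101.
P1: E(K, 0b11000001) = 0b01101101; 0b11001111 ⊕ 0b01101101 = 0b10100010.
P2: E(K, 0b11001111) = 0b01100011; 0b00100100 ⊕ 0b01100011 = 0b01000111.
P3: E(K, 0b00100100) = 0b10001000; 0b10111010 ⊕ 0b10001000 = 0b00110010.

P0 = 0b01001101, P1 = 0b10100010, P2 = 0b01000111, P3 = 0b00110010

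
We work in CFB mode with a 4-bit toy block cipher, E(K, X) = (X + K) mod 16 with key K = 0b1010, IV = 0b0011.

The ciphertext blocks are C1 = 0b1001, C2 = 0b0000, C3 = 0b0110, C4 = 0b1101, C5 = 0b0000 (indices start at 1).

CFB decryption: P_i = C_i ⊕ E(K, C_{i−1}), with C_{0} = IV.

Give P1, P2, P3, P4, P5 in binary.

P1: E(K, 0b0011) = 0b1101; 0b1001 ⊕ 0b1101 = 0b0100.
P2: E(K, 0b1001) = 0b0011; 0b0000 ⊕ 0b0011 = 0b0011.
P3: E(K, 0b0000) = 0b1010; 0b0110 ⊕ 0b1010 = 0b1100.
P4: E(K, 0b0110) = 0b0000; 0b1101 ⊕ 0b0000 = 0b1101.
P5: E(K, 0b1101) = 0b0111; 0b0000 ⊕ 0b0111 = 0b0111.

P1 = 0b0100, P2 = 0b0011, P3 = 0b1100, P4 = 0b1101, P5 = 0b0111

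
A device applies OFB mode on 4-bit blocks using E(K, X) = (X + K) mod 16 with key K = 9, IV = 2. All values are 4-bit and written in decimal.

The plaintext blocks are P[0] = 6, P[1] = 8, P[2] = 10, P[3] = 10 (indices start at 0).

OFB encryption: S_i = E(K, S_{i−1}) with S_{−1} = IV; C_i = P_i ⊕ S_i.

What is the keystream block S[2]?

13

C[0]: S = E(K, 2) = 11; 6 ⊕ 11 = 13.
C[1]: S = E(K, 11) = 4; 8 ⊕ 4 = 12.
C[2]: S = E(K, 4) = 13; 10 ⊕ 13 = 7.
So S[2] = 13.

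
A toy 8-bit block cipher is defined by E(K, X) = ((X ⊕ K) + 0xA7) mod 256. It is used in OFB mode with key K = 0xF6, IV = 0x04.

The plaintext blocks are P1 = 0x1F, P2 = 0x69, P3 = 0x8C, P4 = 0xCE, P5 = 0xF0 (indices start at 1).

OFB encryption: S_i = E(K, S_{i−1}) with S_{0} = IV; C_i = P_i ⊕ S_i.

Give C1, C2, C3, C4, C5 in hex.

C1: S = E(K, 0x04) = 0x99; 0x1F ⊕ 0x99 = 0x86.
C2: S = E(K, 0x99) = 0x16; 0x69 ⊕ 0x16 = 0x7F.
C3: S = E(K, 0x16) = 0x87; 0x8C ⊕ 0x87 = 0x0B.
C4: S = E(K, 0x87) = 0x18; 0xCE ⊕ 0x18 = 0xD6.
C5: S = E(K, 0x18) = 0x95; 0xF0 ⊕ 0x95 = 0x65.

C1 = 0x86, C2 = 0x7F, C3 = 0x0B, C4 = 0xD6, C5 = 0x65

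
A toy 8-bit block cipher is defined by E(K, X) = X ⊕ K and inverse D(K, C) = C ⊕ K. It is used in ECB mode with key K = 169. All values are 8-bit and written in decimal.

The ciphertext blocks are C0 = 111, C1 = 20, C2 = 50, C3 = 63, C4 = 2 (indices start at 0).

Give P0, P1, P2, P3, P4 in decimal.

P0 = 198, P1 = 189, P2 = 155, P3 = 150, P4 = 171

ECB decryption: P_i = D(K, C_i).
P0: D(K, 111) = 198.
P1: D(K, 20) = 189.
P2: D(K, 50) = 155.
P3: D(K, 63) = 150.
P4: D(K, 2) = 171.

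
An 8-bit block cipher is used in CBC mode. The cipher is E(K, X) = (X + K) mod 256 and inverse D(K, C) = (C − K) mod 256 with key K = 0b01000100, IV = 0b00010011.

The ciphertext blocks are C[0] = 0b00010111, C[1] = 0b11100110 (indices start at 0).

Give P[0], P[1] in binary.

P[0] = 0b11000000, P[1] = 0b10110101

CBC decryption: P_i = D(K, C_i) ⊕ C_{i−1}, with C_{−1} = IV.
P[0]: D(K, 0b00010111) = 0b11010011; 0b11010011 ⊕ 0b00010011 = 0b11000000.
P[1]: D(K, 0b11100110) = 0b10100010; 0b10100010 ⊕ 0b00010111 = 0b10110101.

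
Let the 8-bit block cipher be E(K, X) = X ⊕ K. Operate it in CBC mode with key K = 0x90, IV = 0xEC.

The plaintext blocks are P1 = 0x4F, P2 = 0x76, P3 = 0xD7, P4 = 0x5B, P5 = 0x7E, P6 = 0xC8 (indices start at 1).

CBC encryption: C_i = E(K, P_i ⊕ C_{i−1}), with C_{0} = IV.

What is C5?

C1: P1 ⊕ 0xEC = 0xA3; E(K, 0xA3) = 0x33.
C2: P2 ⊕ 0x33 = 0x45; E(K, 0x45) = 0xD5.
C3: P3 ⊕ 0xD5 = 0x02; E(K, 0x02) = 0x92.
C4: P4 ⊕ 0x92 = 0xC9; E(K, 0xC9) = 0x59.
C5: P5 ⊕ 0x59 = 0x27; E(K, 0x27) = 0xB7.

C5 = 0xB7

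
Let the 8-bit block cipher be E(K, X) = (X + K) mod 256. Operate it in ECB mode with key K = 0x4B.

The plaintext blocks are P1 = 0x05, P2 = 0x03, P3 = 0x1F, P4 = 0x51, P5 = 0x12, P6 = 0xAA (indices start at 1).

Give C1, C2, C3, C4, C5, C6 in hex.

ECB encryption: C_i = E(K, P_i).
C1: E(K, 0x05) = 0x50.
C2: E(K, 0x03) = 0x4E.
C3: E(K, 0x1F) = 0x6A.
C4: E(K, 0x51) = 0x9C.
C5: E(K, 0x12) = 0x5D.
C6: E(K, 0xAA) = 0xF5.

C1 = 0x50, C2 = 0x4E, C3 = 0x6A, C4 = 0x9C, C5 = 0x5D, C6 = 0xF5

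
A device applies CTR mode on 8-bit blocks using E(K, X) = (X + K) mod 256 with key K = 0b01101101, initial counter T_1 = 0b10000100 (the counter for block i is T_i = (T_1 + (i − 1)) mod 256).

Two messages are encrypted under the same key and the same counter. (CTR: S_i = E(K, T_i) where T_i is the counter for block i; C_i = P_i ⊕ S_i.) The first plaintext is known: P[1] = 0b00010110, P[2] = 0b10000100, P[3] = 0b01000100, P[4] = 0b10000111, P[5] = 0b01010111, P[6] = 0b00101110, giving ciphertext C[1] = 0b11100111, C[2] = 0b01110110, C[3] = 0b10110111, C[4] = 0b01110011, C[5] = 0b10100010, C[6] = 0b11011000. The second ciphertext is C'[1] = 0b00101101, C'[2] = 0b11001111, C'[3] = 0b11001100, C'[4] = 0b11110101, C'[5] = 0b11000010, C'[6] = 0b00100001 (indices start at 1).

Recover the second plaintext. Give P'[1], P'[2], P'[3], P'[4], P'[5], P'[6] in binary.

In CTR with a reused counter, both messages share the same keystream S_i, so C_i ⊕ C'_i = P_i ⊕ P'_i and thus P'_i = P_i ⊕ C_i ⊕ C'_i.
P'[1]: 0b00010110 ⊕ 0b11100111 ⊕ 0b00101101 = 0b11011100.
P'[2]: 0b10000100 ⊕ 0b01110110 ⊕ 0b11001111 = 0b00111101.
P'[3]: 0b01000100 ⊕ 0b10110111 ⊕ 0b11001100 = 0b00111111.
P'[4]: 0b10000111 ⊕ 0b01110011 ⊕ 0b11110101 = 0b00000001.
P'[5]: 0b01010111 ⊕ 0b10100010 ⊕ 0b11000010 = 0b00110111.
P'[6]: 0b00101110 ⊕ 0b11011000 ⊕ 0b00100001 = 0b11010111.

P'[1] = 0b11011100, P'[2] = 0b00111101, P'[3] = 0b00111111, P'[4] = 0b00000001, P'[5] = 0b00110111, P'[6] = 0b11010111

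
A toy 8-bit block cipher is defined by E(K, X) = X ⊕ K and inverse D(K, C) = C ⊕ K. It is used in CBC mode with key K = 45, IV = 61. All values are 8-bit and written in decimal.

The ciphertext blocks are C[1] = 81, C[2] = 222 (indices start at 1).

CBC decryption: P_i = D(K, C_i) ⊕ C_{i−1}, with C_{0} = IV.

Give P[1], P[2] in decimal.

P[1]: D(K, 81) = 124; 124 ⊕ 61 = 65.
P[2]: D(K, 222) = 243; 243 ⊕ 81 = 162.

P[1] = 65, P[2] = 162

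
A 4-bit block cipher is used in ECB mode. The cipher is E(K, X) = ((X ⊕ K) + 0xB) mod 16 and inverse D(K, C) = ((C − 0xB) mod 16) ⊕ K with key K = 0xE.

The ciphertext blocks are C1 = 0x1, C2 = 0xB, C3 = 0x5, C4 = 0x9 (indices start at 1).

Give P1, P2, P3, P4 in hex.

ECB decryption: P_i = D(K, C_i).
P1: D(K, 0x1) = 0x8.
P2: D(K, 0xB) = 0xE.
P3: D(K, 0x5) = 0x4.
P4: D(K, 0x9) = 0x0.

P1 = 0x8, P2 = 0xE, P3 = 0x4, P4 = 0x0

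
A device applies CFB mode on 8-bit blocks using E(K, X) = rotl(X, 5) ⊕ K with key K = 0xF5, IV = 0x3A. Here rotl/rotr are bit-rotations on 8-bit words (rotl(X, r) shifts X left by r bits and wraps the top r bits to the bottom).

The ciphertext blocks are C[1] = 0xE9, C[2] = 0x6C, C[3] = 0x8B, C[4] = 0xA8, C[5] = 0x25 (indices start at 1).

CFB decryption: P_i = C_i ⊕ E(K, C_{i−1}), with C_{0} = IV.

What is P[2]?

P[2] = 0xA4

P[2]: E(K, 0xE9) = 0xC8; 0x6C ⊕ 0xC8 = 0xA4.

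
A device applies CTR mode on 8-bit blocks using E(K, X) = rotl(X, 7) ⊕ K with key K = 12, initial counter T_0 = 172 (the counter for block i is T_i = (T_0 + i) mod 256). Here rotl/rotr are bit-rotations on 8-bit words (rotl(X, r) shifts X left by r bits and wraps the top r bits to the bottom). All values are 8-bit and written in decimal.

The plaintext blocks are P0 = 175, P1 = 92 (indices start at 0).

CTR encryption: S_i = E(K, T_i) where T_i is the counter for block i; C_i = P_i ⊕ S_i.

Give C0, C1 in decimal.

C0: T = 172, S = E(K, T) = 90; 175 ⊕ 90 = 245.
C1: T = 173, S = E(K, T) = 218; 92 ⊕ 218 = 134.

C0 = 245, C1 = 134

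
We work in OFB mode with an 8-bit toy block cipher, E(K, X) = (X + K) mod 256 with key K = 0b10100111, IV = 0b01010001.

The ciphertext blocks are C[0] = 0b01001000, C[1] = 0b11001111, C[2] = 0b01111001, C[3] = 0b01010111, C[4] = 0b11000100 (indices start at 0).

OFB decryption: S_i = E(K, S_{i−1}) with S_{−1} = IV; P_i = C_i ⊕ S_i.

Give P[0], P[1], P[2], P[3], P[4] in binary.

P[0]: S = E(K, 0b01010001) = 0b11111000; 0b01001000 ⊕ 0b11111000 = 0b10110000.
P[1]: S = E(K, 0b11111000) = 0b10011111; 0b11001111 ⊕ 0b10011111 = 0b01010000.
P[2]: S = E(K, 0b10011111) = 0b01000110; 0b01111001 ⊕ 0b01000110 = 0b00111111.
P[3]: S = E(K, 0b01000110) = 0b11101101; 0b01010111 ⊕ 0b11101101 = 0b10111010.
P[4]: S = E(K, 0b11101101) = 0b10010100; 0b11000100 ⊕ 0b10010100 = 0b01010000.

P[0] = 0b10110000, P[1] = 0b01010000, P[2] = 0b00111111, P[3] = 0b10111010, P[4] = 0b01010000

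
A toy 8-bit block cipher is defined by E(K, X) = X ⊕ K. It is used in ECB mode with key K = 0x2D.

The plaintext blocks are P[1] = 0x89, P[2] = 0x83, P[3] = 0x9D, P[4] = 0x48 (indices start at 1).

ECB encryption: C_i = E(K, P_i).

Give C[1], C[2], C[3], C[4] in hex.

C[1]: E(K, 0x89) = 0xA4.
C[2]: E(K, 0x83) = 0xAE.
C[3]: E(K, 0x9D) = 0xB0.
C[4]: E(K, 0x48) = 0x65.

C[1] = 0xA4, C[2] = 0xAE, C[3] = 0xB0, C[4] = 0x65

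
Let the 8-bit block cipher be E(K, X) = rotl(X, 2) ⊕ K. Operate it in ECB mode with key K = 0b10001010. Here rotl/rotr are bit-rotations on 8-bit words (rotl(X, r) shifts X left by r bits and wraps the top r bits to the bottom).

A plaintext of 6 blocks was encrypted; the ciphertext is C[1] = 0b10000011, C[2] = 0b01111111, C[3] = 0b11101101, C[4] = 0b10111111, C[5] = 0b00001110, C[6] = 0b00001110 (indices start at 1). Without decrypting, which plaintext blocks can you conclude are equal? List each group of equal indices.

ECB encrypts each block independently with the same key, so equal ciphertext blocks imply equal plaintext blocks.
C[5] = C[6] = 0b00001110, so P[5] = P[6].

P[5] = P[6]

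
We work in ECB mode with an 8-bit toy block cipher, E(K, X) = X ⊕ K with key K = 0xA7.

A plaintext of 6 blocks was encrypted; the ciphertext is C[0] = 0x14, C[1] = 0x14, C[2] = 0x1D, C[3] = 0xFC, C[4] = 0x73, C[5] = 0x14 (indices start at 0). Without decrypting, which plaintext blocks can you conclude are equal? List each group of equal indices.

P[0] = P[1] = P[5]

ECB encrypts each block independently with the same key, so equal ciphertext blocks imply equal plaintext blocks.
C[0] = C[1] = C[5] = 0x14, so P[0] = P[1] = P[5].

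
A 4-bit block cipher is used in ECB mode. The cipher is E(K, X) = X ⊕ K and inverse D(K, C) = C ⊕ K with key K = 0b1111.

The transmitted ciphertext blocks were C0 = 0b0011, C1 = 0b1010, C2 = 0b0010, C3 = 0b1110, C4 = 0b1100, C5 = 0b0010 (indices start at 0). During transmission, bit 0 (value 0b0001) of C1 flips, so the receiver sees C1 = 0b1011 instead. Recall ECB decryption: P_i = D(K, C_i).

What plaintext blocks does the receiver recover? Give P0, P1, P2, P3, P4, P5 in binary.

Only C1 changed, to 0b1011. In ECB, a change in C_i affects only P_i. Decrypting the received ciphertext:
P0: D(K, 0b0011) = 0b1100.
P1: D(K, 0b1011) = 0b0100.
P2: D(K, 0b0010) = 0b1101.
P3: D(K, 0b1110) = 0b0001.
P4: D(K, 0b1100) = 0b0011.
P5: D(K, 0b0010) = 0b1101.
Blocks that differ from the original plaintext: P1.

P0 = 0b1100, P1 = 0b0100, P2 = 0b1101, P3 = 0b0001, P4 = 0b0011, P5 = 0b1101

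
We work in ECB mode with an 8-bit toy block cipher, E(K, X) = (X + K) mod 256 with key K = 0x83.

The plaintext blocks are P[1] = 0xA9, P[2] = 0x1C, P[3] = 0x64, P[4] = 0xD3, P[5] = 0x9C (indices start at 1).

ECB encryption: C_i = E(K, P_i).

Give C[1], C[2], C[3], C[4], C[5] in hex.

C[1] = 0x2C, C[2] = 0x9F, C[3] = 0xE7, C[4] = 0x56, C[5] = 0x1F

C[1]: E(K, 0xA9) = 0x2C.
C[2]: E(K, 0x1C) = 0x9F.
C[3]: E(K, 0x64) = 0xE7.
C[4]: E(K, 0xD3) = 0x56.
C[5]: E(K, 0x9C) = 0x1F.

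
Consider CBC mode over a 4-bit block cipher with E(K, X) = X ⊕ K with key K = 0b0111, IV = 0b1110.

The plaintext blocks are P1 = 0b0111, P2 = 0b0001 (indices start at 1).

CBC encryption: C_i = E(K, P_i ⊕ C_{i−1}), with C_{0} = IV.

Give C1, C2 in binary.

C1: P1 ⊕ 0b1110 = 0b1001; E(K, 0b1001) = 0b1110.
C2: P2 ⊕ 0b1110 = 0b1111; E(K, 0b1111) = 0b1000.

C1 = 0b1110, C2 = 0b1000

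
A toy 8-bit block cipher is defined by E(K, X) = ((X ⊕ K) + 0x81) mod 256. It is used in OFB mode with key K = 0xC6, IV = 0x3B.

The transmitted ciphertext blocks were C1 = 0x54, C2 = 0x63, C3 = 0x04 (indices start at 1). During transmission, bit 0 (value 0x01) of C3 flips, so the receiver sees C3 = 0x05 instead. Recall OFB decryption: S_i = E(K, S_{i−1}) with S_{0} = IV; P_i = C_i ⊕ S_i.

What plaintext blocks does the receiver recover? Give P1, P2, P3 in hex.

P1 = 0x2A, P2 = 0x5A, P3 = 0x85

Only C3 changed, to 0x05. In OFB, a change in C_i flips the same bit in P_i only; the keystream is unaffected. Decrypting the received ciphertext:
P1: S = E(K, 0x3B) = 0x7E; 0x54 ⊕ 0x7E = 0x2A.
P2: S = E(K, 0x7E) = 0x39; 0x63 ⊕ 0x39 = 0x5A.
P3: S = E(K, 0x39) = 0x80; 0x05 ⊕ 0x80 = 0x85.
Blocks that differ from the original plaintext: P3.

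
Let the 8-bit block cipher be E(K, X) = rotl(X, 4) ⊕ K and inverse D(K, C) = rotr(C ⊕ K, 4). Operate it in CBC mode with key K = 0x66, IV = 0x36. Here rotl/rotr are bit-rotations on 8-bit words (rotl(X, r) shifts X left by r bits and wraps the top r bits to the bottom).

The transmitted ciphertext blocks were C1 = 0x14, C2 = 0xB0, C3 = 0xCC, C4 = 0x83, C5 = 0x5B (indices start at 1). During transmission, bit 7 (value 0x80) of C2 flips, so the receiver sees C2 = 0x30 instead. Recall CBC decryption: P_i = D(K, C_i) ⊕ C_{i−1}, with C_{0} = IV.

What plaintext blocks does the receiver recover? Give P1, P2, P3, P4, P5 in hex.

Only C2 changed, to 0x30. In CBC, a change in C_i garbles P_i and flips the same bit in P_{i+1}. Decrypting the received ciphertext:
P1: D(K, 0x14) = 0x27; 0x27 ⊕ 0x36 = 0x11.
P2: D(K, 0x30) = 0x65; 0x65 ⊕ 0x14 = 0x71.
P3: D(K, 0xCC) = 0xAA; 0xAA ⊕ 0x30 = 0x9A.
P4: D(K, 0x83) = 0x5E; 0x5E ⊕ 0xCC = 0x92.
P5: D(K, 0x5B) = 0xD3; 0xD3 ⊕ 0x83 = 0x50.
Blocks that differ from the original plaintext: P2, P3.

P1 = 0x11, P2 = 0x71, P3 = 0x9A, P4 = 0x92, P5 = 0x50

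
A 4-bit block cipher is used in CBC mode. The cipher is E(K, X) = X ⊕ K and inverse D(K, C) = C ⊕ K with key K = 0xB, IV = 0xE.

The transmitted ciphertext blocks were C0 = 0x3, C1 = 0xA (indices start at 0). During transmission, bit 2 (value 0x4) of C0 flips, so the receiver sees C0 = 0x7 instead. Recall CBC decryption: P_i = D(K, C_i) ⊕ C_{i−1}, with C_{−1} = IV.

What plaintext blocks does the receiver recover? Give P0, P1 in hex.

P0 = 0x2, P1 = 0x6

Only C0 changed, to 0x7. In CBC, a change in C_i garbles P_i and flips the same bit in P_{i+1}. Decrypting the received ciphertext:
P0: D(K, 0x7) = 0xC; 0xC ⊕ 0xE = 0x2.
P1: D(K, 0xA) = 0x1; 0x1 ⊕ 0x7 = 0x6.
Blocks that differ from the original plaintext: P0, P1.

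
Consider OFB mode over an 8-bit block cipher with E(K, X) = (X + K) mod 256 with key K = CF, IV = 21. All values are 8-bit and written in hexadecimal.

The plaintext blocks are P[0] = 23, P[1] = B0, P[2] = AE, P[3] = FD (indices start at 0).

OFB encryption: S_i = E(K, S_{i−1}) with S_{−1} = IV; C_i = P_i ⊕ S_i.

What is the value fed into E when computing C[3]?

C[0]: S = E(K, 21) = F0; 23 ⊕ F0 = D3.
C[1]: S = E(K, F0) = BF; B0 ⊕ BF = 0F.
C[2]: S = E(K, BF) = 8E; AE ⊕ 8E = 20.
C[3]: S = E(K, 8E) = 5D; FD ⊕ 5D = A0.
So the input to E for block [3] is 8E.

8E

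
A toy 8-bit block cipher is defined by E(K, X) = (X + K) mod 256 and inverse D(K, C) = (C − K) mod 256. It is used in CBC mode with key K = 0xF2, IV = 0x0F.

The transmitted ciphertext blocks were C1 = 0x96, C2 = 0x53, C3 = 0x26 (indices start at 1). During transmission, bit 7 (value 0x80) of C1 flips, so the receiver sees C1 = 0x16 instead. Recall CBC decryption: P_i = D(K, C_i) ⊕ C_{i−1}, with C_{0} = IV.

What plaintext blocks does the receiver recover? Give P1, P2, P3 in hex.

Only C1 changed, to 0x16. In CBC, a change in C_i garbles P_i and flips the same bit in P_{i+1}. Decrypting the received ciphertext:
P1: D(K, 0x16) = 0x24; 0x24 ⊕ 0x0F = 0x2B.
P2: D(K, 0x53) = 0x61; 0x61 ⊕ 0x16 = 0x77.
P3: D(K, 0x26) = 0x34; 0x34 ⊕ 0x53 = 0x67.
Blocks that differ from the original plaintext: P1, P2.

P1 = 0x2B, P2 = 0x77, P3 = 0x67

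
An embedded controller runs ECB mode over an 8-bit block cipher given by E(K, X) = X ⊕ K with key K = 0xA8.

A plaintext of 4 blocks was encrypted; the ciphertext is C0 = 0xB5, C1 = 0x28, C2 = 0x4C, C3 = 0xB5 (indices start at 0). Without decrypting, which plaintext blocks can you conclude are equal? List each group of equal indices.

ECB encrypts each block independently with the same key, so equal ciphertext blocks imply equal plaintext blocks.
C0 = C3 = 0xB5, so P0 = P3.

P0 = P3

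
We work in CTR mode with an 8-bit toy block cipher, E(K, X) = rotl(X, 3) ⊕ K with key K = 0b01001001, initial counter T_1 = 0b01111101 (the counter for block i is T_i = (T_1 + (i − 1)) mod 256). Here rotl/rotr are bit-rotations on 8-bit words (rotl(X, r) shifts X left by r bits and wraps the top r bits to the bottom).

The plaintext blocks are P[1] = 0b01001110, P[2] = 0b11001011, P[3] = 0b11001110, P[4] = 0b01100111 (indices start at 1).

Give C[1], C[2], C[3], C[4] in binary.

C[1] = 0b11101100, C[2] = 0b01110001, C[3] = 0b01111100, C[4] = 0b00101010

CTR encryption: S_i = E(K, T_i) where T_i is the counter for block i; C_i = P_i ⊕ S_i.
C[1]: T = 0b01111101, S = E(K, T) = 0b10100010; 0b01001110 ⊕ 0b10100010 = 0b11101100.
C[2]: T = 0b01111110, S = E(K, T) = 0b10111010; 0b11001011 ⊕ 0b10111010 = 0b01110001.
C[3]: T = 0b01111111, S = E(K, T) = 0b10110010; 0b11001110 ⊕ 0b10110010 = 0b01111100.
C[4]: T = 0b10000000, S = E(K, T) = 0b01001101; 0b01100111 ⊕ 0b01001101 = 0b00101010.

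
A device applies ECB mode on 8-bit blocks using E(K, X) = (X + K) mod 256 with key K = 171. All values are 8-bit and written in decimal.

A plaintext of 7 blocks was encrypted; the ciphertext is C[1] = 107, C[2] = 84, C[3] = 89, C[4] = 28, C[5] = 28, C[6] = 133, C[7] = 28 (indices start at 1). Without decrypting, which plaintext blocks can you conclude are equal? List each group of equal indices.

P[4] = P[5] = P[7]

ECB encrypts each block independently with the same key, so equal ciphertext blocks imply equal plaintext blocks.
C[4] = C[5] = C[7] = 28, so P[4] = P[5] = P[7].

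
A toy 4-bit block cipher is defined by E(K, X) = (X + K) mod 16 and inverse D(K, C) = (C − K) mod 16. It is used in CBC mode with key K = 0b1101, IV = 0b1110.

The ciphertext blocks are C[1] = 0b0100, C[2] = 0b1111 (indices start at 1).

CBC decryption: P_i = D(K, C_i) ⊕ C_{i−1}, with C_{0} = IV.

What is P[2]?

P[2] = 0b0110

P[2]: D(K, 0b1111) = 0b0010; 0b0010 ⊕ 0b0100 = 0b0110.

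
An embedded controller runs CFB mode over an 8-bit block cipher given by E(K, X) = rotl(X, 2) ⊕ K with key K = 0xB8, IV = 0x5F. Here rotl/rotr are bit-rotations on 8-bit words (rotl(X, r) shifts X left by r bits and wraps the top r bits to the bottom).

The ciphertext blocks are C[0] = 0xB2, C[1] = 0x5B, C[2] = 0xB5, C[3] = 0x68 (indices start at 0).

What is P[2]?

CFB decryption: P_i = C_i ⊕ E(K, C_{i−1}), with C_{−1} = IV.
P[2]: E(K, 0x5B) = 0xD5; 0xB5 ⊕ 0xD5 = 0x60.

P[2] = 0x60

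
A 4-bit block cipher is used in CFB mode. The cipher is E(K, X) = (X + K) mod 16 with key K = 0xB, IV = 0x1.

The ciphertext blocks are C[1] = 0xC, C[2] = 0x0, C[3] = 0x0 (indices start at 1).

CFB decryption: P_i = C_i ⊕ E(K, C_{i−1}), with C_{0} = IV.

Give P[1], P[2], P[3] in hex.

P[1] = 0x0, P[2] = 0x7, P[3] = 0xB

P[1]: E(K, 0x1) = 0xC; 0xC ⊕ 0xC = 0x0.
P[2]: E(K, 0xC) = 0x7; 0x0 ⊕ 0x7 = 0x7.
P[3]: E(K, 0x0) = 0xB; 0x0 ⊕ 0xB = 0xB.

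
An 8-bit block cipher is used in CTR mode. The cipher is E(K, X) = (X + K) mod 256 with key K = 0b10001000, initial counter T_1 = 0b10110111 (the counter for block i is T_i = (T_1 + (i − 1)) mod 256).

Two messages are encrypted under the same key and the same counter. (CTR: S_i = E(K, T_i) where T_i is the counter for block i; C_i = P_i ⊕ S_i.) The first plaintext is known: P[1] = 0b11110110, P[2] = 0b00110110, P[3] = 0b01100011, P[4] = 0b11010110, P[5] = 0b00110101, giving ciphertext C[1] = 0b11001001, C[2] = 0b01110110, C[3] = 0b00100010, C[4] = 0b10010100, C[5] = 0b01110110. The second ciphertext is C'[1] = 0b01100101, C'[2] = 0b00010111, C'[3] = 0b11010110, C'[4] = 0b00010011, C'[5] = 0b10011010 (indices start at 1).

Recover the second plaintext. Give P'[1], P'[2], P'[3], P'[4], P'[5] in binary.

P'[1] = 0b01011010, P'[2] = 0b01010111, P'[3] = 0b10010111, P'[4] = 0b01010001, P'[5] = 0b11011001

In CTR with a reused counter, both messages share the same keystream S_i, so C_i ⊕ C'_i = P_i ⊕ P'_i and thus P'_i = P_i ⊕ C_i ⊕ C'_i.
P'[1]: 0b11110110 ⊕ 0b11001001 ⊕ 0b01100101 = 0b01011010.
P'[2]: 0b00110110 ⊕ 0b01110110 ⊕ 0b00010111 = 0b01010111.
P'[3]: 0b01100011 ⊕ 0b00100010 ⊕ 0b11010110 = 0b10010111.
P'[4]: 0b11010110 ⊕ 0b10010100 ⊕ 0b00010011 = 0b01010001.
P'[5]: 0b00110101 ⊕ 0b01110110 ⊕ 0b10011010 = 0b11011001.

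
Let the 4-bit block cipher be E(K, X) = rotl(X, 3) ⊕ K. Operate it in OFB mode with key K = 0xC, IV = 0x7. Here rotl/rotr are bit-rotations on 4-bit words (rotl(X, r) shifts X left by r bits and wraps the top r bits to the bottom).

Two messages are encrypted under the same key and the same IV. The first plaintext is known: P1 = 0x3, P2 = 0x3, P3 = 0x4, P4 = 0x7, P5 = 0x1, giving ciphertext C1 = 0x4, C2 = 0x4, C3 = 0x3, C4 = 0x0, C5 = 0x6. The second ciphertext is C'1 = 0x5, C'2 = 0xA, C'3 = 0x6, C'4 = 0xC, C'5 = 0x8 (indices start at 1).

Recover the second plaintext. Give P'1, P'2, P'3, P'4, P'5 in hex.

P'1 = 0x2, P'2 = 0xD, P'3 = 0x1, P'4 = 0xB, P'5 = 0xF

In OFB with a reused IV, both messages share the same keystream S_i, so C_i ⊕ C'_i = P_i ⊕ P'_i and thus P'_i = P_i ⊕ C_i ⊕ C'_i.
P'1: 0x3 ⊕ 0x4 ⊕ 0x5 = 0x2.
P'2: 0x3 ⊕ 0x4 ⊕ 0xA = 0xD.
P'3: 0x4 ⊕ 0x3 ⊕ 0x6 = 0x1.
P'4: 0x7 ⊕ 0x0 ⊕ 0xC = 0xB.
P'5: 0x1 ⊕ 0x6 ⊕ 0x8 = 0xF.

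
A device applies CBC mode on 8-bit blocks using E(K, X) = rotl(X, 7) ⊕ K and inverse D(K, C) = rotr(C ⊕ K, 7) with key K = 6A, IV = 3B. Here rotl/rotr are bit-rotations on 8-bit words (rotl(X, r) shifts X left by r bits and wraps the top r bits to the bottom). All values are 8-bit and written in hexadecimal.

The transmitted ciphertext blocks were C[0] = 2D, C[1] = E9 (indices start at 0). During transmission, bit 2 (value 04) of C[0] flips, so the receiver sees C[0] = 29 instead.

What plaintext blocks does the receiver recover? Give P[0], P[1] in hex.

CBC decryption: P_i = D(K, C_i) ⊕ C_{i−1}, with C_{−1} = IV.
Only C[0] changed, to 29. In CBC, a change in C_i garbles P_i and flips the same bit in P_{i+1}. Decrypting the received ciphertext:
P[0]: D(K, 29) = 86; 86 ⊕ 3B = BD.
P[1]: D(K, E9) = 07; 07 ⊕ 29 = 2E.
Blocks that differ from the original plaintext: P[0], P[1].

P[0] = BD, P[1] = 2E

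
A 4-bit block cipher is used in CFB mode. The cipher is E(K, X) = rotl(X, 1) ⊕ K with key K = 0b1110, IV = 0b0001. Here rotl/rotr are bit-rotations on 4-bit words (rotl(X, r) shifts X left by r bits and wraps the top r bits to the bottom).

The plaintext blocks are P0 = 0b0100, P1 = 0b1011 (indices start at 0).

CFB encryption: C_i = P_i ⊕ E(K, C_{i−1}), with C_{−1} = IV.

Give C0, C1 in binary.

C0: E(K, 0b0001) = 0b1100; 0b0100 ⊕ 0b1100 = 0b1000.
C1: E(K, 0b1000) = 0b1111; 0b1011 ⊕ 0b1111 = 0b0100.

C0 = 0b1000, C1 = 0b0100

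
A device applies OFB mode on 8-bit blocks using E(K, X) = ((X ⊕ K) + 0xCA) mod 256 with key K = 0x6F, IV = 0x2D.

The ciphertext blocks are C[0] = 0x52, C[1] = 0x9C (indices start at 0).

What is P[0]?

P[0] = 0x5E

OFB decryption: S_i = E(K, S_{i−1}) with S_{−1} = IV; P_i = C_i ⊕ S_i.
P[0]: S = E(K, 0x2D) = 0x0C; 0x52 ⊕ 0x0C = 0x5E.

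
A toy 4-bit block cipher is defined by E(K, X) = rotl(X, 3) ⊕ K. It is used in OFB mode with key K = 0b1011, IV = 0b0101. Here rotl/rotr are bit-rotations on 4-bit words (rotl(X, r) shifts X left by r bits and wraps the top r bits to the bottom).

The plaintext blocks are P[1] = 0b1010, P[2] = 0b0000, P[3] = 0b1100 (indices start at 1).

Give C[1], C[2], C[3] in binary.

C[1] = 0b1011, C[2] = 0b0011, C[3] = 0b1110

OFB encryption: S_i = E(K, S_{i−1}) with S_{0} = IV; C_i = P_i ⊕ S_i.
C[1]: S = E(K, 0b0101) = 0b0001; 0b1010 ⊕ 0b0001 = 0b1011.
C[2]: S = E(K, 0b0001) = 0b0011; 0b0000 ⊕ 0b0011 = 0b0011.
C[3]: S = E(K, 0b0011) = 0b0010; 0b1100 ⊕ 0b0010 = 0b1110.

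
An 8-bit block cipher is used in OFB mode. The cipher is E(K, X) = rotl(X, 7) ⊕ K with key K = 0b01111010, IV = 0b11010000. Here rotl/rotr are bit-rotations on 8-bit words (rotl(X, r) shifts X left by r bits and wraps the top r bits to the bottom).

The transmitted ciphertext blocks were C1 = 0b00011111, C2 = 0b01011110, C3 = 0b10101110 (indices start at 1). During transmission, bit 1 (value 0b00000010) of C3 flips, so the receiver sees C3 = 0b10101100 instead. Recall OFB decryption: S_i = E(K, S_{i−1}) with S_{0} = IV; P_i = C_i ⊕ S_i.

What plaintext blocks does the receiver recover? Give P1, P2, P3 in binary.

P1 = 0b00001101, P2 = 0b00101101, P3 = 0b01101111

Only C3 changed, to 0b10101100. In OFB, a change in C_i flips the same bit in P_i only; the keystream is unaffected. Decrypting the received ciphertext:
P1: S = E(K, 0b11010000) = 0b00010010; 0b00011111 ⊕ 0b00010010 = 0b00001101.
P2: S = E(K, 0b00010010) = 0b01110011; 0b01011110 ⊕ 0b01110011 = 0b00101101.
P3: S = E(K, 0b01110011) = 0b11000011; 0b10101100 ⊕ 0b11000011 = 0b01101111.
Blocks that differ from the original plaintext: P3.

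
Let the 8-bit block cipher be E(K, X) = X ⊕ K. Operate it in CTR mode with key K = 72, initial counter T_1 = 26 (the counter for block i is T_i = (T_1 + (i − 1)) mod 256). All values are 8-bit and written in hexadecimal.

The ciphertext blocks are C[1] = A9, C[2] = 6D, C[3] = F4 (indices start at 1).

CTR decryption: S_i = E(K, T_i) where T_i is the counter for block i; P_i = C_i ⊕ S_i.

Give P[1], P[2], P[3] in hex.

P[1]: T = 26, S = E(K, T) = 54; A9 ⊕ 54 = FD.
P[2]: T = 27, S = E(K, T) = 55; 6D ⊕ 55 = 38.
P[3]: T = 28, S = E(K, T) = 5A; F4 ⊕ 5A = AE.

P[1] = FD, P[2] = 38, P[3] = AE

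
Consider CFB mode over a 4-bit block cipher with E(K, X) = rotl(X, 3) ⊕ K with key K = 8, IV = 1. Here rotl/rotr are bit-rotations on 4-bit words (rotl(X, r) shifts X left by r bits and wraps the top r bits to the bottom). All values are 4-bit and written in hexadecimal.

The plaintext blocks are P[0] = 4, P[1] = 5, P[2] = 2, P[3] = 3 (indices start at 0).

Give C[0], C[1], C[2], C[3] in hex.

C[0] = 4, C[1] = F, C[2] = 5, C[3] = 1

CFB encryption: C_i = P_i ⊕ E(K, C_{i−1}), with C_{−1} = IV.
C[0]: E(K, 1) = 0; 4 ⊕ 0 = 4.
C[1]: E(K, 4) = A; 5 ⊕ A = F.
C[2]: E(K, F) = 7; 2 ⊕ 7 = 5.
C[3]: E(K, 5) = 2; 3 ⊕ 2 = 1.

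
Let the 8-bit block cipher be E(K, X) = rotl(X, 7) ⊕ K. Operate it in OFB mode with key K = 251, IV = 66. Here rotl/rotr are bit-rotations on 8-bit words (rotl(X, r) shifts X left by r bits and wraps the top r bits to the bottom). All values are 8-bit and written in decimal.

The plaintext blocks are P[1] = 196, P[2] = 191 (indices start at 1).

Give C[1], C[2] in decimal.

OFB encryption: S_i = E(K, S_{i−1}) with S_{0} = IV; C_i = P_i ⊕ S_i.
C[1]: S = E(K, 66) = 218; 196 ⊕ 218 = 30.
C[2]: S = E(K, 218) = 150; 191 ⊕ 150 = 41.

C[1] = 30, C[2] = 41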